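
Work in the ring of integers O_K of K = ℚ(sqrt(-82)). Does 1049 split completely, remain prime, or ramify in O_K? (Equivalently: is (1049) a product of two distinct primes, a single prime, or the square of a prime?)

remains prime (inert)

Since -82 ≢ 1 mod 4, the ring of integers is ℤ[√-82] with discriminant 4·(-82) = -328.
disc(K) = -328 is not divisible by 1049; 1049 is unramified.
(-82/1049) = 967^524 mod 1049 = 1048, giving Legendre symbol -1.
(-82/1049) = -1, so 1049 is inert.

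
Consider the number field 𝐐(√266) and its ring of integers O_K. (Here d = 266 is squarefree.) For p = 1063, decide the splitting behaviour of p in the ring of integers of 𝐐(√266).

Since 266 ≢ 1 mod 4, the ring of integers is ℤ[√266] with discriminant 4·266 = 1064.
disc(K) = 1064 is not divisible by 1063; 1063 is unramified.
(266/1063) = 266^531 mod 1063 = 1, giving Legendre symbol 1.
d is a quadratic residue mod p, hence 1063 splits in O_K.

splits completely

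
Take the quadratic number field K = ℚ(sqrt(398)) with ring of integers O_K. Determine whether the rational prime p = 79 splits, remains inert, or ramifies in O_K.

p is inert

Since 398 ≢ 1 mod 4, the ring of integers is ℤ[√398] with discriminant 4·398 = 1592.
79 ∤ 1592, so 79 is unramified.
Euler's criterion: 398^39 mod 79 = 78. Thus (398|79) = -1.
Legendre symbol -1 ⇒ 79 is inert.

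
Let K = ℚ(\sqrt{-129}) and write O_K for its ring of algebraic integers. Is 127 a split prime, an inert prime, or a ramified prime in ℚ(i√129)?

d = -129 ≡ 3 (mod 4), so O_K = ℤ[√-129] and disc(K) = 4d = -516.
Since gcd(127, -516) = 1 the prime 127 does not ramify.
Euler's criterion: (-129)^63 mod 127 = 126. Thus (-129|127) = -1.
Legendre symbol -1 ⇒ 127 is inert.

127 remains inert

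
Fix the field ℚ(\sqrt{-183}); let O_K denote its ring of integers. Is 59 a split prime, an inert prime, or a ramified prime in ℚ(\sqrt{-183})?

Since -183 ≡ 1 mod 4, the ring of integers is ℤ[(1+√-183)/2] with discriminant -183.
disc(K) = -183 is not divisible by 59; 59 is unramified.
Legendre symbol by Euler's criterion: (-183/59) ≡ (-183)^29 ≡ 1 (mod 59), i.e. (-183/59) = 1.
d is a quadratic residue mod p, hence 59 splits in O_K.

splits completely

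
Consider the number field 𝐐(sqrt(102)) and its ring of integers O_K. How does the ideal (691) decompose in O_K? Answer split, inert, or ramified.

102 mod 4 = 2, hence disc K = 4·102 = 408 and O_K = ℤ[√102].
disc(K) = 408 is not divisible by 691; 691 is unramified.
Legendre symbol by Euler's criterion: (102/691) ≡ 102^345 ≡ 690 (mod 691), i.e. (102/691) = -1.
Legendre symbol -1 ⇒ 691 is inert.

remains prime (inert)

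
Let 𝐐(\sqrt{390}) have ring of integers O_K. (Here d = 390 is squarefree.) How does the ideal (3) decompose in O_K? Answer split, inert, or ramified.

Since 390 ≢ 1 mod 4, the ring of integers is ℤ[√390] with discriminant 4·390 = 1560.
3 divides disc(K) = 1560, so 3 ramifies.

3 is ramified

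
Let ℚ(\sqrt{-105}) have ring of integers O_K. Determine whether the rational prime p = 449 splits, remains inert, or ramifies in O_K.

Since -105 ≢ 1 mod 4, the ring of integers is ℤ[√-105] with discriminant 4·(-105) = -420.
Since gcd(449, -420) = 1 the prime 449 does not ramify.
(-105/449) = 344^224 mod 449 = 448, giving Legendre symbol -1.
(-105/449) = -1, so 449 is inert.

remains prime (inert)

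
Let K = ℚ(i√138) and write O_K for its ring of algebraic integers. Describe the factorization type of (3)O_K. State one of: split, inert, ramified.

ramifies in O_K

-138 mod 4 = 2, hence disc K = 4·(-138) = -552 and O_K = ℤ[√-138].
Ramification test: 3 | -552. The prime 3 ramifies in K.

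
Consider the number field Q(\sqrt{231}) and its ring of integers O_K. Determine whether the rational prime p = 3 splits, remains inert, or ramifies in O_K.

p ramifies

d = 231 ≡ 3 (mod 4), so O_K = ℤ[√231] and disc(K) = 4d = 924.
disc(K) = 924 = 3·308, so p = 3 is ramified.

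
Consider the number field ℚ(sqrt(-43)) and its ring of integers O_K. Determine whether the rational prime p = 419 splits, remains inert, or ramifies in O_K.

-43 mod 4 = 1, hence disc K = -43 and O_K = ℤ[(1+√-43)/2].
disc(K) = -43 is not divisible by 419; 419 is unramified.
(-43/419) = 376^209 mod 419 = 418, giving Legendre symbol -1.
Legendre symbol -1 ⇒ 419 is inert.

p is inert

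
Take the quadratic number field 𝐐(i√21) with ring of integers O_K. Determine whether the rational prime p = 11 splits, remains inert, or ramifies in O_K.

split — (11) = 𝔭₁𝔭₂ with 𝔭₁ ≠ 𝔭₂

d = -21 ≡ 3 (mod 4), so O_K = ℤ[√-21] and disc(K) = 4d = -84.
Since gcd(11, -84) = 1 the prime 11 does not ramify.
(-21/11) = 1^5 mod 11 = 1, giving Legendre symbol 1.
(-21/11) = 1, so 11 splits.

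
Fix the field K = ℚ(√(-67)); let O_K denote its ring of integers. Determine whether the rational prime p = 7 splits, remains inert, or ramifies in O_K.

d = -67 ≡ 1 (mod 4), so O_K = ℤ[(1+√-67)/2] and disc(K) = d = -67.
7 ∤ -67, so 7 is unramified.
Legendre symbol by Euler's criterion: (-67/7) ≡ (-67)^3 ≡ 6 (mod 7), i.e. (-67/7) = -1.
(-67/7) = -1, so 7 is inert.

p is inert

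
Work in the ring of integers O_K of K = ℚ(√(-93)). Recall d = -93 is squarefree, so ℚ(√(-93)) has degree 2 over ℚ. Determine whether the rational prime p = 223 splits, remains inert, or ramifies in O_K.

Since -93 ≢ 1 mod 4, the ring of integers is ℤ[√-93] with discriminant 4·(-93) = -372.
223 ∤ -372, so 223 is unramified.
Compute (-93/223) via Euler: 130^((223-1)/2) mod 223 = 1, so (-93/223) = 1.
(-93/223) = 1, so 223 splits.

223 splits in O_K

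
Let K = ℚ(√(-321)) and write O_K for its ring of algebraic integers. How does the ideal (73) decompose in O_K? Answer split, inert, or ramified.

p is inert

Since -321 ≢ 1 mod 4, the ring of integers is ℤ[√-321] with discriminant 4·(-321) = -1284.
73 ∤ -1284, so 73 is unramified.
Euler's criterion: (-321)^36 mod 73 = 72. Thus (-321|73) = -1.
(-321/73) = -1, so 73 is inert.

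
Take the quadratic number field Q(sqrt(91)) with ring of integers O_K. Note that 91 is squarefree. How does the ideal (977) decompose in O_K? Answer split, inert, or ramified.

977 remains inert

Since 91 ≢ 1 mod 4, the ring of integers is ℤ[√91] with discriminant 4·91 = 364.
977 ∤ 364, so 977 is unramified.
Compute (91/977) via Euler: 91^((977-1)/2) mod 977 = 976, so (91/977) = -1.
d is a non-residue mod p, hence 977 remains inert in O_K.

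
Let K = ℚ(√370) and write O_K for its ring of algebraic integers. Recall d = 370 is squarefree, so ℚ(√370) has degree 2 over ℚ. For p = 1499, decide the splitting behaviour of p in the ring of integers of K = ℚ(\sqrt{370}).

d = 370 ≡ 2 (mod 4), so O_K = ℤ[√370] and disc(K) = 4d = 1480.
disc(K) = 1480 is not divisible by 1499; 1499 is unramified.
(370/1499) = 370^749 mod 1499 = 1, giving Legendre symbol 1.
Legendre symbol 1 ⇒ 1499 is split.

splits completely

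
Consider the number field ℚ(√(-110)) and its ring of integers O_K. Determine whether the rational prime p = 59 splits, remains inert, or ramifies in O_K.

p is inert

d = -110 ≡ 2 (mod 4), so O_K = ℤ[√-110] and disc(K) = 4d = -440.
59 ∤ -440, so 59 is unramified.
Legendre symbol by Euler's criterion: (-110/59) ≡ (-110)^29 ≡ 58 (mod 59), i.e. (-110/59) = -1.
d is a non-residue mod p, hence 59 remains inert in O_K.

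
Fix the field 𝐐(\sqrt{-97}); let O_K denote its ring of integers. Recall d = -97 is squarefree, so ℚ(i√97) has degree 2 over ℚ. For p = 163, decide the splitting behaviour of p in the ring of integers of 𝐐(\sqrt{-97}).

inert

Since -97 ≢ 1 mod 4, the ring of integers is ℤ[√-97] with discriminant 4·(-97) = -388.
Since gcd(163, -388) = 1 the prime 163 does not ramify.
Compute (-97/163) via Euler: 66^((163-1)/2) mod 163 = 162, so (-97/163) = -1.
Legendre symbol -1 ⇒ 163 is inert.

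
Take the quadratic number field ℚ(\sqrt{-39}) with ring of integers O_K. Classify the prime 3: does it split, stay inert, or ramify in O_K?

Since -39 ≡ 1 mod 4, the ring of integers is ℤ[(1+√-39)/2] with discriminant -39.
Ramification test: 3 | -39. The prime 3 ramifies in K.

ramified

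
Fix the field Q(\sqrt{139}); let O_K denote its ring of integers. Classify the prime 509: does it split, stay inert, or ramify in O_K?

509 remains inert

Since 139 ≢ 1 mod 4, the ring of integers is ℤ[√139] with discriminant 4·139 = 556.
disc(K) = 556 is not divisible by 509; 509 is unramified.
(139/509) = 139^254 mod 509 = 508, giving Legendre symbol -1.
d is a non-residue mod p, hence 509 remains inert in O_K.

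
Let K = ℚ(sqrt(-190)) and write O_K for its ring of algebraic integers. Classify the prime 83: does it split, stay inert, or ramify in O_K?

-190 mod 4 = 2, hence disc K = 4·(-190) = -760 and O_K = ℤ[√-190].
83 ∤ -760, so 83 is unramified.
Compute (-190/83) via Euler: 59^((83-1)/2) mod 83 = 1, so (-190/83) = 1.
d is a quadratic residue mod p, hence 83 splits in O_K.

p splits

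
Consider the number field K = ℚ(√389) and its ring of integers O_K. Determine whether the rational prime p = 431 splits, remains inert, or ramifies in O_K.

p splits

d = 389 ≡ 1 (mod 4), so O_K = ℤ[(1+√389)/2] and disc(K) = d = 389.
disc(K) = 389 is not divisible by 431; 431 is unramified.
Compute (389/431) via Euler: 389^((431-1)/2) mod 431 = 1, so (389/431) = 1.
d is a quadratic residue mod p, hence 431 splits in O_K.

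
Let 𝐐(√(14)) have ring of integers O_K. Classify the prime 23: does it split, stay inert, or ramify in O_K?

inert — (23) stays prime in O_K

14 mod 4 = 2, hence disc K = 4·14 = 56 and O_K = ℤ[√14].
Since gcd(23, 56) = 1 the prime 23 does not ramify.
Compute (14/23) via Euler: 14^((23-1)/2) mod 23 = 22, so (14/23) = -1.
d is a non-residue mod p, hence 23 remains inert in O_K.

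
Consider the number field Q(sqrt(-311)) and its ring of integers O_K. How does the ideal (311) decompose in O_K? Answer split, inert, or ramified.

p ramifies

Since -311 ≡ 1 mod 4, the ring of integers is ℤ[(1+√-311)/2] with discriminant -311.
311 divides disc(K) = -311, so 311 ramifies.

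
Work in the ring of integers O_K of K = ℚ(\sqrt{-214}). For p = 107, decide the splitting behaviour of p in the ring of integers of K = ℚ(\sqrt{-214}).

-214 mod 4 = 2, hence disc K = 4·(-214) = -856 and O_K = ℤ[√-214].
disc(K) = -856 = 107·(-8), so p = 107 is ramified.

p ramifies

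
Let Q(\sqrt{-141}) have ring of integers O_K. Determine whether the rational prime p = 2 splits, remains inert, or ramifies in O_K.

ramified — (2) = 𝔭²

d = -141 ≡ 3 (mod 4), so O_K = ℤ[√-141] and disc(K) = 4d = -564.
Ramification test: 2 | -564. The prime 2 ramifies in K.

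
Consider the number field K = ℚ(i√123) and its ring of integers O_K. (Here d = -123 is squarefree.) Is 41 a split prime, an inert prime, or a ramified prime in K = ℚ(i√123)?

41 is ramified

Since -123 ≡ 1 mod 4, the ring of integers is ℤ[(1+√-123)/2] with discriminant -123.
41 divides disc(K) = -123, so 41 ramifies.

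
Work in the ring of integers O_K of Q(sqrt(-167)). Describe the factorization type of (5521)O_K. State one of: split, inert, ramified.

5521 remains inert

-167 mod 4 = 1, hence disc K = -167 and O_K = ℤ[(1+√-167)/2].
Since gcd(5521, -167) = 1 the prime 5521 does not ramify.
Compute (-167/5521) via Euler: 5354^((5521-1)/2) mod 5521 = 5520, so (-167/5521) = -1.
Legendre symbol -1 ⇒ 5521 is inert.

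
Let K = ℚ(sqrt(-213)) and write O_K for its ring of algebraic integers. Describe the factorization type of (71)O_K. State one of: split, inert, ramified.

ramified — (71) = 𝔭²

Since -213 ≢ 1 mod 4, the ring of integers is ℤ[√-213] with discriminant 4·(-213) = -852.
Ramification test: 71 | -852. The prime 71 ramifies in K.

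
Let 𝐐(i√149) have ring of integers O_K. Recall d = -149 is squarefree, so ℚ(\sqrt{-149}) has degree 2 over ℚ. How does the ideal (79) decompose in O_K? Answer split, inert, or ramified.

-149 mod 4 = 3, hence disc K = 4·(-149) = -596 and O_K = ℤ[√-149].
Since gcd(79, -596) = 1 the prime 79 does not ramify.
(-149/79) = 9^39 mod 79 = 1, giving Legendre symbol 1.
Legendre symbol 1 ⇒ 79 is split.

p splits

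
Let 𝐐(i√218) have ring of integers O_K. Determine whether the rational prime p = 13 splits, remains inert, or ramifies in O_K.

Since -218 ≢ 1 mod 4, the ring of integers is ℤ[√-218] with discriminant 4·(-218) = -872.
disc(K) = -872 is not divisible by 13; 13 is unramified.
Compute (-218/13) via Euler: 3^((13-1)/2) mod 13 = 1, so (-218/13) = 1.
d is a quadratic residue mod p, hence 13 splits in O_K.

p splits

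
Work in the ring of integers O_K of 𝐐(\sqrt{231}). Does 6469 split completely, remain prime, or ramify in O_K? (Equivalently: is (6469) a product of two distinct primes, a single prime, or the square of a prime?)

d = 231 ≡ 3 (mod 4), so O_K = ℤ[√231] and disc(K) = 4d = 924.
Since gcd(6469, 924) = 1 the prime 6469 does not ramify.
Legendre symbol by Euler's criterion: (231/6469) ≡ 231^3234 ≡ 1 (mod 6469), i.e. (231/6469) = 1.
(231/6469) = 1, so 6469 splits.

splits completely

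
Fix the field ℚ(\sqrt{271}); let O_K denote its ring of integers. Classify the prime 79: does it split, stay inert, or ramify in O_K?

d = 271 ≡ 3 (mod 4), so O_K = ℤ[√271] and disc(K) = 4d = 1084.
Since gcd(79, 1084) = 1 the prime 79 does not ramify.
Euler's criterion: 271^39 mod 79 = 78. Thus (271|79) = -1.
(271/79) = -1, so 79 is inert.

79 remains inert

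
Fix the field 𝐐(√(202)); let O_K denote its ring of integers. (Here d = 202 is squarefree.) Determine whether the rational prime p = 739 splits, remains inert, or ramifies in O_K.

split

d = 202 ≡ 2 (mod 4), so O_K = ℤ[√202] and disc(K) = 4d = 808.
disc(K) = 808 is not divisible by 739; 739 is unramified.
(202/739) = 202^369 mod 739 = 1, giving Legendre symbol 1.
d is a quadratic residue mod p, hence 739 splits in O_K.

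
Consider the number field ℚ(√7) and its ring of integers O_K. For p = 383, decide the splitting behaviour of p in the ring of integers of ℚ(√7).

d = 7 ≡ 3 (mod 4), so O_K = ℤ[√7] and disc(K) = 4d = 28.
383 ∤ 28, so 383 is unramified.
Compute (7/383) via Euler: 7^((383-1)/2) mod 383 = 1, so (7/383) = 1.
Legendre symbol 1 ⇒ 383 is split.

splits completely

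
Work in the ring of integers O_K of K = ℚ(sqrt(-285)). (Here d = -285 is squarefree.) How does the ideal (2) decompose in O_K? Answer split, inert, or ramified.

-285 mod 4 = 3, hence disc K = 4·(-285) = -1140 and O_K = ℤ[√-285].
2 divides disc(K) = -1140, so 2 ramifies.

ramified — (2) = 𝔭²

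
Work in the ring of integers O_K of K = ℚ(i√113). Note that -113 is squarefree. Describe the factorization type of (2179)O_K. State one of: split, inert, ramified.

p is inert

-113 mod 4 = 3, hence disc K = 4·(-113) = -452 and O_K = ℤ[√-113].
disc(K) = -452 is not divisible by 2179; 2179 is unramified.
Euler's criterion: (-113)^1089 mod 2179 = 2178. Thus (-113|2179) = -1.
Legendre symbol -1 ⇒ 2179 is inert.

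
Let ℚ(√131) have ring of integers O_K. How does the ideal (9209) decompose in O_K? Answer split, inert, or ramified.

splits completely

d = 131 ≡ 3 (mod 4), so O_K = ℤ[√131] and disc(K) = 4d = 524.
Since gcd(9209, 524) = 1 the prime 9209 does not ramify.
Compute (131/9209) via Euler: 131^((9209-1)/2) mod 9209 = 1, so (131/9209) = 1.
d is a quadratic residue mod p, hence 9209 splits in O_K.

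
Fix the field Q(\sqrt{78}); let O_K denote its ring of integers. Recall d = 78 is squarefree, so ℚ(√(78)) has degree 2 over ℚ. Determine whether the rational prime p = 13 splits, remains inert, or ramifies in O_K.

p ramifies

Since 78 ≢ 1 mod 4, the ring of integers is ℤ[√78] with discriminant 4·78 = 312.
Ramification test: 13 | 312. The prime 13 ramifies in K.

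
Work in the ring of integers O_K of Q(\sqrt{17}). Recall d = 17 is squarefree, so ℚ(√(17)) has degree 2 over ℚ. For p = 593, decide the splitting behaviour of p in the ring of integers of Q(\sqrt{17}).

593 splits in O_K

17 mod 4 = 1, hence disc K = 17 and O_K = ℤ[(1+√17)/2].
disc(K) = 17 is not divisible by 593; 593 is unramified.
(17/593) = 17^296 mod 593 = 1, giving Legendre symbol 1.
Legendre symbol 1 ⇒ 593 is split.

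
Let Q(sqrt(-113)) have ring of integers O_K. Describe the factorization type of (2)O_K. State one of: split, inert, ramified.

ramified

d = -113 ≡ 3 (mod 4), so O_K = ℤ[√-113] and disc(K) = 4d = -452.
2 divides disc(K) = -452, so 2 ramifies.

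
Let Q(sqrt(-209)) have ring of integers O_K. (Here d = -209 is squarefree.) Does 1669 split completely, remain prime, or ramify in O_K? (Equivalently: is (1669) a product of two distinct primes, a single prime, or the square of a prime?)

Since -209 ≢ 1 mod 4, the ring of integers is ℤ[√-209] with discriminant 4·(-209) = -836.
disc(K) = -836 is not divisible by 1669; 1669 is unramified.
Compute (-209/1669) via Euler: 1460^((1669-1)/2) mod 1669 = 1668, so (-209/1669) = -1.
(-209/1669) = -1, so 1669 is inert.

1669 remains inert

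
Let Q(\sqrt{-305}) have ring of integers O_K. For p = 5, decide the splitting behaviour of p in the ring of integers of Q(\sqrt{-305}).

p ramifies

Since -305 ≢ 1 mod 4, the ring of integers is ℤ[√-305] with discriminant 4·(-305) = -1220.
Ramification test: 5 | -1220. The prime 5 ramifies in K.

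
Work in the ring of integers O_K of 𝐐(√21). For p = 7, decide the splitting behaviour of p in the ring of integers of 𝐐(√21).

ramified — (7) = 𝔭²

d = 21 ≡ 1 (mod 4), so O_K = ℤ[(1+√21)/2] and disc(K) = d = 21.
7 divides disc(K) = 21, so 7 ramifies.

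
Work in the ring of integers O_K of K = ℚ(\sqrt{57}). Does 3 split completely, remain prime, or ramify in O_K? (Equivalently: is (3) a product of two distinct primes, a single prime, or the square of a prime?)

57 mod 4 = 1, hence disc K = 57 and O_K = ℤ[(1+√57)/2].
3 divides disc(K) = 57, so 3 ramifies.

ramifies in O_K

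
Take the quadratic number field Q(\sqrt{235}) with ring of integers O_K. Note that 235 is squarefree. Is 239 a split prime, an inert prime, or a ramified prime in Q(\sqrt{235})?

d = 235 ≡ 3 (mod 4), so O_K = ℤ[√235] and disc(K) = 4d = 940.
disc(K) = 940 is not divisible by 239; 239 is unramified.
Compute (235/239) via Euler: 235^((239-1)/2) mod 239 = 238, so (235/239) = -1.
d is a non-residue mod p, hence 239 remains inert in O_K.

inert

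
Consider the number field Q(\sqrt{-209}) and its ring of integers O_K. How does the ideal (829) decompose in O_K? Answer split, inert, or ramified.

-209 mod 4 = 3, hence disc K = 4·(-209) = -836 and O_K = ℤ[√-209].
Since gcd(829, -836) = 1 the prime 829 does not ramify.
(-209/829) = 620^414 mod 829 = 828, giving Legendre symbol -1.
(-209/829) = -1, so 829 is inert.

remains prime (inert)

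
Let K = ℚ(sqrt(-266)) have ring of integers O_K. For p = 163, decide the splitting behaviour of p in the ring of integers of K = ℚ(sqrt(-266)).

Since -266 ≢ 1 mod 4, the ring of integers is ℤ[√-266] with discriminant 4·(-266) = -1064.
Since gcd(163, -1064) = 1 the prime 163 does not ramify.
Legendre symbol by Euler's criterion: (-266/163) ≡ (-266)^81 ≡ 1 (mod 163), i.e. (-266/163) = 1.
d is a quadratic residue mod p, hence 163 splits in O_K.

split — (163) = 𝔭₁𝔭₂ with 𝔭₁ ≠ 𝔭₂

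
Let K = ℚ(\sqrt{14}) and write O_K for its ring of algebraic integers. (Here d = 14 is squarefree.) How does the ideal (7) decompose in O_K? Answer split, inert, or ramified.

p ramifies

d = 14 ≡ 2 (mod 4), so O_K = ℤ[√14] and disc(K) = 4d = 56.
disc(K) = 56 = 7·8, so p = 7 is ramified.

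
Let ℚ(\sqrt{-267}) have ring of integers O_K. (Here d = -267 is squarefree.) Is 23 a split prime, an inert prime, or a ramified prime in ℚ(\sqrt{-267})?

split

Since -267 ≡ 1 mod 4, the ring of integers is ℤ[(1+√-267)/2] with discriminant -267.
23 ∤ -267, so 23 is unramified.
Legendre symbol by Euler's criterion: (-267/23) ≡ (-267)^11 ≡ 1 (mod 23), i.e. (-267/23) = 1.
(-267/23) = 1, so 23 splits.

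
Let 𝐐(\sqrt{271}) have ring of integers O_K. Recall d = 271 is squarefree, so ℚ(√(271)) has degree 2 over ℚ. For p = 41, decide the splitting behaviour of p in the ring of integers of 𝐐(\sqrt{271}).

Since 271 ≢ 1 mod 4, the ring of integers is ℤ[√271] with discriminant 4·271 = 1084.
41 ∤ 1084, so 41 is unramified.
(271/41) = 25^20 mod 41 = 1, giving Legendre symbol 1.
Legendre symbol 1 ⇒ 41 is split.

41 splits in O_K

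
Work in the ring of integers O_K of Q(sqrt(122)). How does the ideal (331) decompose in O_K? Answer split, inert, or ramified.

split — (331) = 𝔭₁𝔭₂ with 𝔭₁ ≠ 𝔭₂

122 mod 4 = 2, hence disc K = 4·122 = 488 and O_K = ℤ[√122].
331 ∤ 488, so 331 is unramified.
(122/331) = 122^165 mod 331 = 1, giving Legendre symbol 1.
(122/331) = 1, so 331 splits.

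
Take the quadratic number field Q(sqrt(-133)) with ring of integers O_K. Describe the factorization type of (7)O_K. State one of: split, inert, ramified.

ramifies in O_K

-133 mod 4 = 3, hence disc K = 4·(-133) = -532 and O_K = ℤ[√-133].
Ramification test: 7 | -532. The prime 7 ramifies in K.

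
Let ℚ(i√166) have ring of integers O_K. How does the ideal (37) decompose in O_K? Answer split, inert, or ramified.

d = -166 ≡ 2 (mod 4), so O_K = ℤ[√-166] and disc(K) = 4d = -664.
Since gcd(37, -664) = 1 the prime 37 does not ramify.
Compute (-166/37) via Euler: 19^((37-1)/2) mod 37 = 36, so (-166/37) = -1.
d is a non-residue mod p, hence 37 remains inert in O_K.

inert — (37) stays prime in O_K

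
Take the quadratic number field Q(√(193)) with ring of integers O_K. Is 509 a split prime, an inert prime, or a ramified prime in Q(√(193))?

inert

193 mod 4 = 1, hence disc K = 193 and O_K = ℤ[(1+√193)/2].
509 ∤ 193, so 509 is unramified.
Euler's criterion: 193^254 mod 509 = 508. Thus (193|509) = -1.
(193/509) = -1, so 509 is inert.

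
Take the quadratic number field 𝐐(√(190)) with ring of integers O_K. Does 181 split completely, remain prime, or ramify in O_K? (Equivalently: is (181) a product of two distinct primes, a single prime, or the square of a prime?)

Since 190 ≢ 1 mod 4, the ring of integers is ℤ[√190] with discriminant 4·190 = 760.
181 ∤ 760, so 181 is unramified.
Euler's criterion: 190^90 mod 181 = 1. Thus (190|181) = 1.
(190/181) = 1, so 181 splits.

181 splits in O_K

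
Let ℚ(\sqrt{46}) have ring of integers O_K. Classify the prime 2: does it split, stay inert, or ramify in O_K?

ramified

d = 46 ≡ 2 (mod 4), so O_K = ℤ[√46] and disc(K) = 4d = 184.
Ramification test: 2 | 184. The prime 2 ramifies in K.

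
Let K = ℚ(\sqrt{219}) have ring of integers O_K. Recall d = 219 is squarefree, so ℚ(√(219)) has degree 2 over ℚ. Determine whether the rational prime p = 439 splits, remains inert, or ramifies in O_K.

inert — (439) stays prime in O_K

Since 219 ≢ 1 mod 4, the ring of integers is ℤ[√219] with discriminant 4·219 = 876.
disc(K) = 876 is not divisible by 439; 439 is unramified.
Euler's criterion: 219^219 mod 439 = 438. Thus (219|439) = -1.
(219/439) = -1, so 439 is inert.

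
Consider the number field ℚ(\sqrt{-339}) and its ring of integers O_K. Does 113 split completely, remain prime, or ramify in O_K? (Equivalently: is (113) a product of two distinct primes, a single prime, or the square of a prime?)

-339 mod 4 = 1, hence disc K = -339 and O_K = ℤ[(1+√-339)/2].
113 divides disc(K) = -339, so 113 ramifies.

p ramifies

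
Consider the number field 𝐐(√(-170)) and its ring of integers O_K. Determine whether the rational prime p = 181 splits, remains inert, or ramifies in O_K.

-170 mod 4 = 2, hence disc K = 4·(-170) = -680 and O_K = ℤ[√-170].
disc(K) = -680 is not divisible by 181; 181 is unramified.
(-170/181) = 11^90 mod 181 = 1, giving Legendre symbol 1.
Legendre symbol 1 ⇒ 181 is split.

p splits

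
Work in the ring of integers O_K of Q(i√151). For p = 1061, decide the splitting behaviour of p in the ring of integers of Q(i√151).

d = -151 ≡ 1 (mod 4), so O_K = ℤ[(1+√-151)/2] and disc(K) = d = -151.
disc(K) = -151 is not divisible by 1061; 1061 is unramified.
Euler's criterion: (-151)^530 mod 1061 = 1. Thus (-151|1061) = 1.
(-151/1061) = 1, so 1061 splits.

split — (1061) = 𝔭₁𝔭₂ with 𝔭₁ ≠ 𝔭₂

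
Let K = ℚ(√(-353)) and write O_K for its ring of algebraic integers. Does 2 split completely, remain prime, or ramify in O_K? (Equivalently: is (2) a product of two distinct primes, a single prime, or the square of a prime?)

-353 mod 4 = 3, hence disc K = 4·(-353) = -1412 and O_K = ℤ[√-353].
disc(K) = -1412 = 2·(-706), so p = 2 is ramified.

ramified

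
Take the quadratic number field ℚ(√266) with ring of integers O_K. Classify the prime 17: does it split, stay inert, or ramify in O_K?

inert — (17) stays prime in O_K

266 mod 4 = 2, hence disc K = 4·266 = 1064 and O_K = ℤ[√266].
17 ∤ 1064, so 17 is unramified.
Euler's criterion: 266^8 mod 17 = 16. Thus (266|17) = -1.
(266/17) = -1, so 17 is inert.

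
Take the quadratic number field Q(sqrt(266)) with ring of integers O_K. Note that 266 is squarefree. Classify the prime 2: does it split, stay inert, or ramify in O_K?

d = 266 ≡ 2 (mod 4), so O_K = ℤ[√266] and disc(K) = 4d = 1064.
2 divides disc(K) = 1064, so 2 ramifies.

ramifies in O_K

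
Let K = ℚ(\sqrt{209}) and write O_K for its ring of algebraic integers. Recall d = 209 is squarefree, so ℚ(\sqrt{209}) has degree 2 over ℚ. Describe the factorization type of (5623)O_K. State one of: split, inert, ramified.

5623 splits in O_K

Since 209 ≡ 1 mod 4, the ring of integers is ℤ[(1+√209)/2] with discriminant 209.
Since gcd(5623, 209) = 1 the prime 5623 does not ramify.
Euler's criterion: 209^2811 mod 5623 = 1. Thus (209|5623) = 1.
d is a quadratic residue mod p, hence 5623 splits in O_K.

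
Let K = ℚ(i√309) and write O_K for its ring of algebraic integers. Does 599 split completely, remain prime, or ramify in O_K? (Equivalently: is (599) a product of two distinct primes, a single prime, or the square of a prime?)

d = -309 ≡ 3 (mod 4), so O_K = ℤ[√-309] and disc(K) = 4d = -1236.
599 ∤ -1236, so 599 is unramified.
(-309/599) = 290^299 mod 599 = 598, giving Legendre symbol -1.
(-309/599) = -1, so 599 is inert.

599 remains inert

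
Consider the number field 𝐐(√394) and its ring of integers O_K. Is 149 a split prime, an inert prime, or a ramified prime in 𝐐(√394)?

d = 394 ≡ 2 (mod 4), so O_K = ℤ[√394] and disc(K) = 4d = 1576.
Since gcd(149, 1576) = 1 the prime 149 does not ramify.
Legendre symbol by Euler's criterion: (394/149) ≡ 394^74 ≡ 1 (mod 149), i.e. (394/149) = 1.
(394/149) = 1, so 149 splits.

p splits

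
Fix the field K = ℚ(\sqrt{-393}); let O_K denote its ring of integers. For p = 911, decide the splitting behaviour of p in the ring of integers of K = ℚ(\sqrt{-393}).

d = -393 ≡ 3 (mod 4), so O_K = ℤ[√-393] and disc(K) = 4d = -1572.
disc(K) = -1572 is not divisible by 911; 911 is unramified.
(-393/911) = 518^455 mod 911 = 1, giving Legendre symbol 1.
Legendre symbol 1 ⇒ 911 is split.

split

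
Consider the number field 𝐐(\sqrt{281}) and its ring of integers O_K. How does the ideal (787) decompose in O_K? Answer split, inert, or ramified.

Since 281 ≡ 1 mod 4, the ring of integers is ℤ[(1+√281)/2] with discriminant 281.
787 ∤ 281, so 787 is unramified.
Compute (281/787) via Euler: 281^((787-1)/2) mod 787 = 1, so (281/787) = 1.
(281/787) = 1, so 787 splits.

p splits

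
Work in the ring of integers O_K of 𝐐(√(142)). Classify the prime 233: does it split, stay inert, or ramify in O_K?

split

d = 142 ≡ 2 (mod 4), so O_K = ℤ[√142] and disc(K) = 4d = 568.
233 ∤ 568, so 233 is unramified.
Compute (142/233) via Euler: 142^((233-1)/2) mod 233 = 1, so (142/233) = 1.
(142/233) = 1, so 233 splits.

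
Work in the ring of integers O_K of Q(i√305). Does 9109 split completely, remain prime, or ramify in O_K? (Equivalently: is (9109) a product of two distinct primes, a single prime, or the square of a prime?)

Since -305 ≢ 1 mod 4, the ring of integers is ℤ[√-305] with discriminant 4·(-305) = -1220.
9109 ∤ -1220, so 9109 is unramified.
Euler's criterion: (-305)^4554 mod 9109 = 1. Thus (-305|9109) = 1.
d is a quadratic residue mod p, hence 9109 splits in O_K.

9109 splits in O_K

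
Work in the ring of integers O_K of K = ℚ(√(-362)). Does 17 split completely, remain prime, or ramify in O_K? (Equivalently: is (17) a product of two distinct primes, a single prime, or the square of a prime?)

17 remains inert

Since -362 ≢ 1 mod 4, the ring of integers is ℤ[√-362] with discriminant 4·(-362) = -1448.
disc(K) = -1448 is not divisible by 17; 17 is unramified.
Compute (-362/17) via Euler: 12^((17-1)/2) mod 17 = 16, so (-362/17) = -1.
(-362/17) = -1, so 17 is inert.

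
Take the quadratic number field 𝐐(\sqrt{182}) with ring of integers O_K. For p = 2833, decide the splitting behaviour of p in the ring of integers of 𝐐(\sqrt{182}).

Since 182 ≢ 1 mod 4, the ring of integers is ℤ[√182] with discriminant 4·182 = 728.
disc(K) = 728 is not divisible by 2833; 2833 is unramified.
Compute (182/2833) via Euler: 182^((2833-1)/2) mod 2833 = 2832, so (182/2833) = -1.
(182/2833) = -1, so 2833 is inert.

inert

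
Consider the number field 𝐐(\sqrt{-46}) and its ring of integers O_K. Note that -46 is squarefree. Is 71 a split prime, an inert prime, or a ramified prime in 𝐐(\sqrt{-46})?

71 splits in O_K

Since -46 ≢ 1 mod 4, the ring of integers is ℤ[√-46] with discriminant 4·(-46) = -184.
Since gcd(71, -184) = 1 the prime 71 does not ramify.
Euler's criterion: (-46)^35 mod 71 = 1. Thus (-46|71) = 1.
(-46/71) = 1, so 71 splits.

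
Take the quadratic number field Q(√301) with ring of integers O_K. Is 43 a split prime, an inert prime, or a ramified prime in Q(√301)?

301 mod 4 = 1, hence disc K = 301 and O_K = ℤ[(1+√301)/2].
Ramification test: 43 | 301. The prime 43 ramifies in K.

ramified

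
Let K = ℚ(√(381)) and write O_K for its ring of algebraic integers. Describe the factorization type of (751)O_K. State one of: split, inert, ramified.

d = 381 ≡ 1 (mod 4), so O_K = ℤ[(1+√381)/2] and disc(K) = d = 381.
disc(K) = 381 is not divisible by 751; 751 is unramified.
Euler's criterion: 381^375 mod 751 = 750. Thus (381|751) = -1.
Legendre symbol -1 ⇒ 751 is inert.

inert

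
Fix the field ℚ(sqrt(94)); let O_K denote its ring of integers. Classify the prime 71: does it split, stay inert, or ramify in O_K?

inert

94 mod 4 = 2, hence disc K = 4·94 = 376 and O_K = ℤ[√94].
71 ∤ 376, so 71 is unramified.
(94/71) = 23^35 mod 71 = 70, giving Legendre symbol -1.
Legendre symbol -1 ⇒ 71 is inert.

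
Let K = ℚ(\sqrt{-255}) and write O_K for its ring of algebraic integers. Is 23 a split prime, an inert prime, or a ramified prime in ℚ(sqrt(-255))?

Since -255 ≡ 1 mod 4, the ring of integers is ℤ[(1+√-255)/2] with discriminant -255.
Since gcd(23, -255) = 1 the prime 23 does not ramify.
Euler's criterion: (-255)^11 mod 23 = 22. Thus (-255|23) = -1.
d is a non-residue mod p, hence 23 remains inert in O_K.

23 remains inert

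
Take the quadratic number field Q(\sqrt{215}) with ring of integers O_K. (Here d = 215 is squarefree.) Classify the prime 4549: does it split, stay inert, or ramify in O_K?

Since 215 ≢ 1 mod 4, the ring of integers is ℤ[√215] with discriminant 4·215 = 860.
4549 ∤ 860, so 4549 is unramified.
(215/4549) = 215^2274 mod 4549 = 4548, giving Legendre symbol -1.
d is a non-residue mod p, hence 4549 remains inert in O_K.

inert — (4549) stays prime in O_K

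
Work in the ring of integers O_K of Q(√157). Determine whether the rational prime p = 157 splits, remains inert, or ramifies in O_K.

ramified

157 mod 4 = 1, hence disc K = 157 and O_K = ℤ[(1+√157)/2].
disc(K) = 157 = 157·1, so p = 157 is ramified.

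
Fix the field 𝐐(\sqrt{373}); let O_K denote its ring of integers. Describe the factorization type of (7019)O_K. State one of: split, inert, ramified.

373 mod 4 = 1, hence disc K = 373 and O_K = ℤ[(1+√373)/2].
7019 ∤ 373, so 7019 is unramified.
(373/7019) = 373^3509 mod 7019 = 1, giving Legendre symbol 1.
(373/7019) = 1, so 7019 splits.

split — (7019) = 𝔭₁𝔭₂ with 𝔭₁ ≠ 𝔭₂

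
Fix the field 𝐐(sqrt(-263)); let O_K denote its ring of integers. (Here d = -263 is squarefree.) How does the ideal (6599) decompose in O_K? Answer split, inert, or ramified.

Since -263 ≡ 1 mod 4, the ring of integers is ℤ[(1+√-263)/2] with discriminant -263.
Since gcd(6599, -263) = 1 the prime 6599 does not ramify.
Compute (-263/6599) via Euler: 6336^((6599-1)/2) mod 6599 = 1, so (-263/6599) = 1.
Legendre symbol 1 ⇒ 6599 is split.

split — (6599) = 𝔭₁𝔭₂ with 𝔭₁ ≠ 𝔭₂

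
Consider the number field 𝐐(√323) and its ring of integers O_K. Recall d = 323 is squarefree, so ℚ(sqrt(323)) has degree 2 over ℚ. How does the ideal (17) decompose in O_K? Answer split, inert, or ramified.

Since 323 ≢ 1 mod 4, the ring of integers is ℤ[√323] with discriminant 4·323 = 1292.
17 divides disc(K) = 1292, so 17 ramifies.

p ramifies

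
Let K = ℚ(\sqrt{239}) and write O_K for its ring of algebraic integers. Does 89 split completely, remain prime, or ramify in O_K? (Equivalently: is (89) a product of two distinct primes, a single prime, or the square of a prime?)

239 mod 4 = 3, hence disc K = 4·239 = 956 and O_K = ℤ[√239].
89 ∤ 956, so 89 is unramified.
Compute (239/89) via Euler: 61^((89-1)/2) mod 89 = 88, so (239/89) = -1.
Legendre symbol -1 ⇒ 89 is inert.

inert — (89) stays prime in O_K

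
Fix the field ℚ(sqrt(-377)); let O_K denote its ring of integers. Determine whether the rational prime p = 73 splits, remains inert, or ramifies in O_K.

-377 mod 4 = 3, hence disc K = 4·(-377) = -1508 and O_K = ℤ[√-377].
73 ∤ -1508, so 73 is unramified.
Compute (-377/73) via Euler: 61^((73-1)/2) mod 73 = 1, so (-377/73) = 1.
d is a quadratic residue mod p, hence 73 splits in O_K.

split — (73) = 𝔭₁𝔭₂ with 𝔭₁ ≠ 𝔭₂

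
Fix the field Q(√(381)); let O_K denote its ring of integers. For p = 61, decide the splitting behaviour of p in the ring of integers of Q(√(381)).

p splits

d = 381 ≡ 1 (mod 4), so O_K = ℤ[(1+√381)/2] and disc(K) = d = 381.
Since gcd(61, 381) = 1 the prime 61 does not ramify.
(381/61) = 15^30 mod 61 = 1, giving Legendre symbol 1.
(381/61) = 1, so 61 splits.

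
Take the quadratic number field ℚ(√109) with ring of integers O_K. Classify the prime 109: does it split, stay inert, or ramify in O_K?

ramifies in O_K

d = 109 ≡ 1 (mod 4), so O_K = ℤ[(1+√109)/2] and disc(K) = d = 109.
disc(K) = 109 = 109·1, so p = 109 is ramified.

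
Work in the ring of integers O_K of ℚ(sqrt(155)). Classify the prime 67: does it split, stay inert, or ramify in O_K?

d = 155 ≡ 3 (mod 4), so O_K = ℤ[√155] and disc(K) = 4d = 620.
disc(K) = 620 is not divisible by 67; 67 is unramified.
Compute (155/67) via Euler: 21^((67-1)/2) mod 67 = 1, so (155/67) = 1.
Legendre symbol 1 ⇒ 67 is split.

split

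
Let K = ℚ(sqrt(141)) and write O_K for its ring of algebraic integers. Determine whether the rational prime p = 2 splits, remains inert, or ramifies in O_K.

2 remains inert

d = 141 ≡ 1 (mod 4), so O_K = ℤ[(1+√141)/2] and disc(K) = d = 141.
Since gcd(2, 141) = 1 the prime 2 does not ramify.
For p = 2 with d ≡ 1 (mod 4): d mod 8 = 5, so 2 is inert.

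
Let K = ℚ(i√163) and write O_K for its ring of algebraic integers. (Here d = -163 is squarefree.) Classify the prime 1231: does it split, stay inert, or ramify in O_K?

1231 splits in O_K

d = -163 ≡ 1 (mod 4), so O_K = ℤ[(1+√-163)/2] and disc(K) = d = -163.
1231 ∤ -163, so 1231 is unramified.
Compute (-163/1231) via Euler: 1068^((1231-1)/2) mod 1231 = 1, so (-163/1231) = 1.
(-163/1231) = 1, so 1231 splits.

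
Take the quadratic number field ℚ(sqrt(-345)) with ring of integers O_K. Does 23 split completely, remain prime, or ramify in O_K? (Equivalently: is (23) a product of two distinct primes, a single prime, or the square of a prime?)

-345 mod 4 = 3, hence disc K = 4·(-345) = -1380 and O_K = ℤ[√-345].
disc(K) = -1380 = 23·(-60), so p = 23 is ramified.

ramified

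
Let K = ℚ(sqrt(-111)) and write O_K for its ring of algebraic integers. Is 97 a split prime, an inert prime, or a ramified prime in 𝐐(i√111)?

p is inert

-111 mod 4 = 1, hence disc K = -111 and O_K = ℤ[(1+√-111)/2].
disc(K) = -111 is not divisible by 97; 97 is unramified.
Euler's criterion: (-111)^48 mod 97 = 96. Thus (-111|97) = -1.
Legendre symbol -1 ⇒ 97 is inert.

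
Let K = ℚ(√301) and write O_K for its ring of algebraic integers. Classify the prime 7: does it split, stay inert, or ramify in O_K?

301 mod 4 = 1, hence disc K = 301 and O_K = ℤ[(1+√301)/2].
disc(K) = 301 = 7·43, so p = 7 is ramified.

7 is ramified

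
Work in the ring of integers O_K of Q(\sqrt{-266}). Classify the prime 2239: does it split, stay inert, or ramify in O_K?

split — (2239) = 𝔭₁𝔭₂ with 𝔭₁ ≠ 𝔭₂

d = -266 ≡ 2 (mod 4), so O_K = ℤ[√-266] and disc(K) = 4d = -1064.
Since gcd(2239, -1064) = 1 the prime 2239 does not ramify.
(-266/2239) = 1973^1119 mod 2239 = 1, giving Legendre symbol 1.
(-266/2239) = 1, so 2239 splits.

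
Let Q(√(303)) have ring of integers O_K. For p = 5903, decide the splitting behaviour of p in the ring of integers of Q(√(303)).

303 mod 4 = 3, hence disc K = 4·303 = 1212 and O_K = ℤ[√303].
Since gcd(5903, 1212) = 1 the prime 5903 does not ramify.
Legendre symbol by Euler's criterion: (303/5903) ≡ 303^2951 ≡ 1 (mod 5903), i.e. (303/5903) = 1.
(303/5903) = 1, so 5903 splits.

p splits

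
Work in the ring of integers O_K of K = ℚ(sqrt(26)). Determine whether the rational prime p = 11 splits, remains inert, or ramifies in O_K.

p splits

d = 26 ≡ 2 (mod 4), so O_K = ℤ[√26] and disc(K) = 4d = 104.
Since gcd(11, 104) = 1 the prime 11 does not ramify.
Euler's criterion: 26^5 mod 11 = 1. Thus (26|11) = 1.
(26/11) = 1, so 11 splits.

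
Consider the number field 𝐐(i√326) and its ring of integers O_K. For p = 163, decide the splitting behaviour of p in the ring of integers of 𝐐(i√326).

163 is ramified

Since -326 ≢ 1 mod 4, the ring of integers is ℤ[√-326] with discriminant 4·(-326) = -1304.
163 divides disc(K) = -1304, so 163 ramifies.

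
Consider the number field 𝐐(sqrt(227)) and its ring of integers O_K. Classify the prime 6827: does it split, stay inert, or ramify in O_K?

split

d = 227 ≡ 3 (mod 4), so O_K = ℤ[√227] and disc(K) = 4d = 908.
Since gcd(6827, 908) = 1 the prime 6827 does not ramify.
Euler's criterion: 227^3413 mod 6827 = 1. Thus (227|6827) = 1.
(227/6827) = 1, so 6827 splits.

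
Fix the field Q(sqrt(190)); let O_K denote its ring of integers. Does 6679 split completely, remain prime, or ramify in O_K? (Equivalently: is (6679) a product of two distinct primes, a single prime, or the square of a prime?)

split

d = 190 ≡ 2 (mod 4), so O_K = ℤ[√190] and disc(K) = 4d = 760.
6679 ∤ 760, so 6679 is unramified.
Compute (190/6679) via Euler: 190^((6679-1)/2) mod 6679 = 1, so (190/6679) = 1.
(190/6679) = 1, so 6679 splits.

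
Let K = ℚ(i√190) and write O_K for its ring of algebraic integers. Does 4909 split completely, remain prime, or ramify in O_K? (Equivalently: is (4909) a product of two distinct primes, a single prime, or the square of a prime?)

remains prime (inert)

Since -190 ≢ 1 mod 4, the ring of integers is ℤ[√-190] with discriminant 4·(-190) = -760.
Since gcd(4909, -760) = 1 the prime 4909 does not ramify.
Euler's criterion: (-190)^2454 mod 4909 = 4908. Thus (-190|4909) = -1.
Legendre symbol -1 ⇒ 4909 is inert.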